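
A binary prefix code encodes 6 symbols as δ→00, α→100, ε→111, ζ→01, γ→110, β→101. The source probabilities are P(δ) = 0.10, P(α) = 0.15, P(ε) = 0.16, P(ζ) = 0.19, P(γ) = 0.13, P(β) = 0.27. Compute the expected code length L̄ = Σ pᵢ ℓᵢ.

L̄ = Σ pᵢ·ℓᵢ = 0.10·2 + 0.15·3 + 0.16·3 + 0.19·2 + 0.13·3 + 0.27·3 = 2.71 bits/symbol.

2.71 bits/symbol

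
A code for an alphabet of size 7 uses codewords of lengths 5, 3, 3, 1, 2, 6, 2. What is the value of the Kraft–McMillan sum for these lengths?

1.296875

With common denominator 2^6 = 64: Σ 2^(−ℓᵢ) = 2/64 + 8/64 + 8/64 + 32/64 + 16/64 + 1/64 + 16/64 = 83/64 = 1.296875.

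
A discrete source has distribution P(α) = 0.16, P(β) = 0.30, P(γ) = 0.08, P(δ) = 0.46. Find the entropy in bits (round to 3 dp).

1.751 bits

H = −Σ pᵢ log₂ pᵢ.
−0.16·log₂(0.16) = 0.4230
−0.30·log₂(0.30) = 0.5211
−0.08·log₂(0.08) = 0.2915
−0.46·log₂(0.46) = 0.5153
Sum ≈ 1.7510 → 1.751 bits.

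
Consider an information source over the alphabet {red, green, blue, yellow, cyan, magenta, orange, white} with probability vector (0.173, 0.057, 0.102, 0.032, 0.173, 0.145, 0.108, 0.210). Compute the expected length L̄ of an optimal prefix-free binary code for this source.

2.879 bits/symbol

Repeatedly combine the two least-probable nodes; the expected code length is the sum of the merged weights.
merge 4/125 + 57/1000 → 89/1000
merge 89/1000 + 51/500 → 191/1000
merge 27/250 + 29/200 → 253/1000
merge 173/1000 + 173/1000 → 173/500
merge 191/1000 + 21/100 → 401/1000
merge 253/1000 + 173/500 → 599/1000
merge 401/1000 + 599/1000 → 1
L = 89/1000 + 191/1000 + 253/1000 + 173/500 + 401/1000 + 599/1000 + 1 = 2879/1000 = 2.879 bits/symbol.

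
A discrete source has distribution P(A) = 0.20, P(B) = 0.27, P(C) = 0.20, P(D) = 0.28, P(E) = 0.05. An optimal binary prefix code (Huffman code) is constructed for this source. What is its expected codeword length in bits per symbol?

Repeatedly combine the two least-probable nodes; the expected code length is the sum of the merged weights.
merge 1/20 + 1/5 → 1/4
merge 1/5 + 1/4 → 9/20
merge 27/100 + 7/25 → 11/20
merge 9/20 + 11/20 → 1
L = 1/4 + 9/20 + 11/20 + 1 = 9/4 = 2.25 bits/symbol.

2.25 bits/symbol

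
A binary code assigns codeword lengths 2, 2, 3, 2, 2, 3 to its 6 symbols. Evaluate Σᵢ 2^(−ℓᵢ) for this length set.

With common denominator 2^3 = 8: Σ 2^(−ℓᵢ) = 2/8 + 2/8 + 1/8 + 2/8 + 2/8 + 1/8 = 10/8 = 1.25.

1.25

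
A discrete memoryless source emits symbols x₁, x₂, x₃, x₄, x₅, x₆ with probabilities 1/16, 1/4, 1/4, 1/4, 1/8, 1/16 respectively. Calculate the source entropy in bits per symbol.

2.375 bits

Each probability is a power of 1/2, so log₂(1/p) is an integer.
H = Σ p·log₂(1/p) = 1/16·4 + 1/4·2 + 1/4·2 + 1/4·2 + 1/8·3 + 1/16·4 = 2.375 bits.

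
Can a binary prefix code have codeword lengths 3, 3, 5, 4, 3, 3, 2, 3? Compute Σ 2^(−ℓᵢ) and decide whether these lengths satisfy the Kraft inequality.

0.96875; yes

With common denominator 2^5 = 32: Σ 2^(−ℓᵢ) = 4/32 + 4/32 + 1/32 + 2/32 + 4/32 + 4/32 + 8/32 + 4/32 = 31/32 = 0.96875.
Kraft's inequality requires Σ ≤ 1; here Σ = 0.96875 ≤ 1, so such a prefix code exists.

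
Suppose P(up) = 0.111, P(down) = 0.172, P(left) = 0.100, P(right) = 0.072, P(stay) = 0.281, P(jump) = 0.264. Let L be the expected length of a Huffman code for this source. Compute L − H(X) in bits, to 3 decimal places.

Entropy H = −Σ p log₂ p ≈ 2.4162 bits.
Huffman merges: 9/125+1/10→43/250; 111/1000+43/250→283/1000; 43/250+33/125→109/250; 281/1000+283/1000→141/250; 109/250+141/250→1. L = 491/200 ≈ 2.4550.
L − H = 2.4550 − 2.4162 = 0.039 bits.

0.039 bits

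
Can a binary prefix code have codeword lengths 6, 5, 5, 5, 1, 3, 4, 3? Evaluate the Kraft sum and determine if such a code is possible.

0.921875; yes

With common denominator 2^6 = 64: Σ 2^(−ℓᵢ) = 1/64 + 2/64 + 2/64 + 2/64 + 32/64 + 8/64 + 4/64 + 8/64 = 59/64 = 0.921875.
Kraft's inequality requires Σ ≤ 1; here Σ = 0.921875 ≤ 1, so such a prefix code exists.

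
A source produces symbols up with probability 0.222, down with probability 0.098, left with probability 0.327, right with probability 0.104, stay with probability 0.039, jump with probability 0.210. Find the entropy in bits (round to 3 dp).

H = −Σ pᵢ log₂ pᵢ.
−0.222·log₂(0.222) = 0.4820
−0.098·log₂(0.098) = 0.3284
−0.327·log₂(0.327) = 0.5273
−0.104·log₂(0.104) = 0.3396
−0.039·log₂(0.039) = 0.1825
−0.210·log₂(0.210) = 0.4728
Sum ≈ 2.3327 → 2.333 bits.

2.333 bits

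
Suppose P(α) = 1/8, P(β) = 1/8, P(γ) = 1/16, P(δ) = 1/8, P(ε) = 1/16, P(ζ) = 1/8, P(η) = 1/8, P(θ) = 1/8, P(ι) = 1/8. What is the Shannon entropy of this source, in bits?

3.125 bits

Each probability is a power of 1/2, so log₂(1/p) is an integer.
H = Σ p·log₂(1/p) = 1/8·3 + 1/8·3 + 1/16·4 + 1/8·3 + 1/16·4 + 1/8·3 + 1/8·3 + 1/8·3 + 1/8·3 = 3.125 bits.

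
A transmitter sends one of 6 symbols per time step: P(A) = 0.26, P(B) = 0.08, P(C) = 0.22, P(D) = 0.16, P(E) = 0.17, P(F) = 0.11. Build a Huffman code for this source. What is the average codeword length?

2.52 bits/symbol

Repeatedly combine the two least-probable nodes; the expected code length is the sum of the merged weights.
merge 2/25 + 11/100 → 19/100
merge 4/25 + 17/100 → 33/100
merge 19/100 + 11/50 → 41/100
merge 13/50 + 33/100 → 59/100
merge 41/100 + 59/100 → 1
L = 19/100 + 33/100 + 41/100 + 59/100 + 1 = 63/25 = 2.52 bits/symbol.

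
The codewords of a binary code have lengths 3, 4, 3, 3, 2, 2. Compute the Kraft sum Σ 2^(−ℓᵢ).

0.9375

With common denominator 2^4 = 16: Σ 2^(−ℓᵢ) = 2/16 + 1/16 + 2/16 + 2/16 + 4/16 + 4/16 = 15/16 = 0.9375.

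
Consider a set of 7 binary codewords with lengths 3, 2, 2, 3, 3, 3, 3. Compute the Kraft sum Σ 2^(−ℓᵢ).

With common denominator 2^3 = 8: Σ 2^(−ℓᵢ) = 1/8 + 2/8 + 2/8 + 1/8 + 1/8 + 1/8 + 1/8 = 9/8 = 1.125.

1.125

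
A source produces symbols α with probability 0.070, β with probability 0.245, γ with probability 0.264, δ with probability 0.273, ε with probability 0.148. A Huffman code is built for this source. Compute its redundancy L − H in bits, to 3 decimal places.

Entropy H = −Σ p log₂ p ≈ 2.1922 bits.
Huffman merges: 7/100+37/250→109/500; 109/500+49/200→463/1000; 33/125+273/1000→537/1000; 463/1000+537/1000→1. L = 1109/500 ≈ 2.2180.
L − H = 2.2180 − 2.1922 = 0.026 bits.

0.026 bits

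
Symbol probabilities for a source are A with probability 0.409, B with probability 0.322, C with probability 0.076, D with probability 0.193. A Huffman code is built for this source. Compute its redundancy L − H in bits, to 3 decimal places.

0.065 bits

Entropy H = −Σ p log₂ p ≈ 1.7946 bits.
Huffman merges: 19/250+193/1000→269/1000; 269/1000+161/500→591/1000; 409/1000+591/1000→1. L = 93/50 ≈ 1.8600.
L − H = 1.8600 − 1.7946 = 0.065 bits.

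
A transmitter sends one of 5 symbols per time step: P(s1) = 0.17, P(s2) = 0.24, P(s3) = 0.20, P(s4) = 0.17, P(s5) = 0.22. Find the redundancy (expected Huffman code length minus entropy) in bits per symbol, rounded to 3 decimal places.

0.032 bits

Entropy H = −Σ p log₂ p ≈ 2.3083 bits.
Huffman merges: 17/100+17/100→17/50; 1/5+11/50→21/50; 6/25+17/50→29/50; 21/50+29/50→1. L = 117/50 ≈ 2.3400.
L − H = 2.3400 − 2.3083 = 0.032 bits.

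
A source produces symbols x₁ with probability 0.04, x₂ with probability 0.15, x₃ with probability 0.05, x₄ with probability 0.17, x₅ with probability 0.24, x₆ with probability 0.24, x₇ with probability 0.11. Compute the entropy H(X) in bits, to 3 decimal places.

H = −Σ pᵢ log₂ pᵢ.
−0.04·log₂(0.04) = 0.1858
−0.15·log₂(0.15) = 0.4105
−0.05·log₂(0.05) = 0.2161
−0.17·log₂(0.17) = 0.4346
−0.24·log₂(0.24) = 0.4941
−0.24·log₂(0.24) = 0.4941
−0.11·log₂(0.11) = 0.3503
Sum ≈ 2.5855 → 2.586 bits.

2.586 bits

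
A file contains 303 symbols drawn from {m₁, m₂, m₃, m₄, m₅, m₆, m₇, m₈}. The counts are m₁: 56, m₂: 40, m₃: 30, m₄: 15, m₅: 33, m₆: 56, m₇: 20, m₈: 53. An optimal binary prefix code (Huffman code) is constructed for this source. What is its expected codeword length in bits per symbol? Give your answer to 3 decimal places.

Probabilities are the counts divided by 303.
Repeatedly combine the two least-probable nodes; the expected code length is the sum of the merged weights.
merge 5/101 + 20/303 → 35/303
merge 10/101 + 11/101 → 21/101
merge 35/303 + 40/303 → 25/101
merge 53/303 + 56/303 → 109/303
merge 56/303 + 21/101 → 119/303
merge 25/101 + 109/303 → 184/303
merge 119/303 + 184/303 → 1
L = 35/303 + 21/101 + 25/101 + 109/303 + 119/303 + 184/303 + 1 = 296/101 ≈ 2.931 bits/symbol.

2.931 bits/symbol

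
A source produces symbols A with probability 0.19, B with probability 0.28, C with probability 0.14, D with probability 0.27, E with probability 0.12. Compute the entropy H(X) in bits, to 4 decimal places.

2.2436 bits

H = −Σ pᵢ log₂ pᵢ.
−0.19·log₂(0.19) = 0.4552
−0.28·log₂(0.28) = 0.5142
−0.14·log₂(0.14) = 0.3971
−0.27·log₂(0.27) = 0.5100
−0.12·log₂(0.12) = 0.3671
Sum ≈ 2.2436 → 2.2436 bits.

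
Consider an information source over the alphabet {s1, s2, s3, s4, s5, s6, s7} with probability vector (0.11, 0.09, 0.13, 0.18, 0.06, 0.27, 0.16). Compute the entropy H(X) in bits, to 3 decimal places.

2.667 bits

H = −Σ pᵢ log₂ pᵢ.
−0.11·log₂(0.11) = 0.3503
−0.09·log₂(0.09) = 0.3127
−0.13·log₂(0.13) = 0.3826
−0.18·log₂(0.18) = 0.4453
−0.06·log₂(0.06) = 0.2435
−0.27·log₂(0.27) = 0.5100
−0.16·log₂(0.16) = 0.4230
Sum ≈ 2.6675 → 2.667 bits.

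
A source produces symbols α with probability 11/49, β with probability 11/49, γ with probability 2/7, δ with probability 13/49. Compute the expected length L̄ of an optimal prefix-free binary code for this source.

Repeatedly combine the two least-probable nodes; the expected code length is the sum of the merged weights.
merge 11/49 + 11/49 → 22/49
merge 13/49 + 2/7 → 27/49
merge 22/49 + 27/49 → 1
L = 22/49 + 27/49 + 1 = 2 bits/symbol.

2 bits/symbol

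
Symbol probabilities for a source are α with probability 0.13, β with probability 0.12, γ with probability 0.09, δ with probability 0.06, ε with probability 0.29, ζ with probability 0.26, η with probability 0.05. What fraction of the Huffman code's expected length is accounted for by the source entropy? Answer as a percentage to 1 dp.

99.4%

Entropy H = −Σ p log₂ p ≈ 2.5452 bits.
Huffman merges: 1/20+3/50→11/100; 9/100+11/100→1/5; 3/25+13/100→1/4; 1/5+1/4→9/20; 13/50+29/100→11/20; 9/20+11/20→1. L = 64/25 ≈ 2.5600.
Efficiency = H/L = 2.5452/2.5600 = 99.4%.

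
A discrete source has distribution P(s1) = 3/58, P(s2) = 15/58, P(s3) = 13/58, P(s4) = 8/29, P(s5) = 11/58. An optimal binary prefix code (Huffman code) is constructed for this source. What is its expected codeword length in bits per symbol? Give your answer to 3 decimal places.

Repeatedly combine the two least-probable nodes; the expected code length is the sum of the merged weights.
merge 3/58 + 11/58 → 7/29
merge 13/58 + 7/29 → 27/58
merge 15/58 + 8/29 → 31/58
merge 27/58 + 31/58 → 1
L = 7/29 + 27/58 + 31/58 + 1 = 65/29 ≈ 2.241 bits/symbol.

2.241 bits/symbol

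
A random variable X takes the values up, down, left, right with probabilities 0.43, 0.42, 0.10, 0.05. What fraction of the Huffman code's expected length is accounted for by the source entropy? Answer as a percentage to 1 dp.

92.9%

Entropy H = −Σ p log₂ p ≈ 1.5975 bits.
Huffman merges: 1/20+1/10→3/20; 3/20+21/50→57/100; 43/100+57/100→1. L = 43/25 ≈ 1.7200.
Efficiency = H/L = 1.5975/1.7200 = 92.9%.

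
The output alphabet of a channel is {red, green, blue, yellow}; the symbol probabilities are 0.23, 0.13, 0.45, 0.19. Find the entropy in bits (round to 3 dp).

1.844 bits

H = −Σ pᵢ log₂ pᵢ.
−0.23·log₂(0.23) = 0.4877
−0.13·log₂(0.13) = 0.3826
−0.45·log₂(0.45) = 0.5184
−0.19·log₂(0.19) = 0.4552
Sum ≈ 1.8439 → 1.844 bits.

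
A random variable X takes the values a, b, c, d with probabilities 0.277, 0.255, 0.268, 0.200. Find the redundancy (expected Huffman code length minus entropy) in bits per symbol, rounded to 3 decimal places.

Entropy H = −Σ p log₂ p ≈ 1.9892 bits.
Huffman merges: 1/5+51/200→91/200; 67/250+277/1000→109/200; 91/200+109/200→1. L = 2 ≈ 2.0000.
L − H = 2.0000 − 1.9892 = 0.011 bits.

0.011 bits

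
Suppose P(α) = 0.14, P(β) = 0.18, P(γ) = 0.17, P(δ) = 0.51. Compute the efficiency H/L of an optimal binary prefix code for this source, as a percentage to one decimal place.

Entropy H = −Σ p log₂ p ≈ 1.7724 bits.
Huffman merges: 7/50+17/100→31/100; 9/50+31/100→49/100; 49/100+51/100→1. L = 9/5 ≈ 1.8000.
Efficiency = H/L = 1.7724/1.8000 = 98.5%.

98.5%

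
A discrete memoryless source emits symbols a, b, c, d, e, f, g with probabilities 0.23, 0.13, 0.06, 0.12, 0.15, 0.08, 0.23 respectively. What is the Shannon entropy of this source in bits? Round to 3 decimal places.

2.671 bits

H = −Σ pᵢ log₂ pᵢ.
−0.23·log₂(0.23) = 0.4877
−0.13·log₂(0.13) = 0.3826
−0.06·log₂(0.06) = 0.2435
−0.12·log₂(0.12) = 0.3671
−0.15·log₂(0.15) = 0.4105
−0.08·log₂(0.08) = 0.2915
−0.23·log₂(0.23) = 0.4877
Sum ≈ 2.6706 → 2.671 bits.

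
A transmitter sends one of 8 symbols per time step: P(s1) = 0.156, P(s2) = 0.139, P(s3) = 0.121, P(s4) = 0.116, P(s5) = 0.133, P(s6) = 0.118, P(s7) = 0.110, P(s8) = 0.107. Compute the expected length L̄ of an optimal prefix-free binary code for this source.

3 bits/symbol

Repeatedly combine the two least-probable nodes; the expected code length is the sum of the merged weights.
merge 107/1000 + 11/100 → 217/1000
merge 29/250 + 59/500 → 117/500
merge 121/1000 + 133/1000 → 127/500
merge 139/1000 + 39/250 → 59/200
merge 217/1000 + 117/500 → 451/1000
merge 127/500 + 59/200 → 549/1000
merge 451/1000 + 549/1000 → 1
L = 217/1000 + 117/500 + 127/500 + 59/200 + 451/1000 + 549/1000 + 1 = 3 bits/symbol.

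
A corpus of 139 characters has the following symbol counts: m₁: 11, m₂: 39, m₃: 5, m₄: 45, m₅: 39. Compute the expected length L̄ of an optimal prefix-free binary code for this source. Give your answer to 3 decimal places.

Probabilities are the counts divided by 139.
Repeatedly combine the two least-probable nodes; the expected code length is the sum of the merged weights.
merge 5/139 + 11/139 → 16/139
merge 16/139 + 39/139 → 55/139
merge 39/139 + 45/139 → 84/139
merge 55/139 + 84/139 → 1
L = 16/139 + 55/139 + 84/139 + 1 = 294/139 ≈ 2.115 bits/symbol.

2.115 bits/symbol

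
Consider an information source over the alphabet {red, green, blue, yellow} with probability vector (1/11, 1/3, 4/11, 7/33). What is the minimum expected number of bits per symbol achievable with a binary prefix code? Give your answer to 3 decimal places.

1.939 bits/symbol

Repeatedly combine the two least-probable nodes; the expected code length is the sum of the merged weights.
merge 1/11 + 7/33 → 10/33
merge 10/33 + 1/3 → 7/11
merge 4/11 + 7/11 → 1
L = 10/33 + 7/11 + 1 = 64/33 ≈ 1.939 bits/symbol.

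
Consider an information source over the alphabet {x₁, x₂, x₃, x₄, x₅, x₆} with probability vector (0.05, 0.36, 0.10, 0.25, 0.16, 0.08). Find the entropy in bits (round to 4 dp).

H = −Σ pᵢ log₂ pᵢ.
−0.05·log₂(0.05) = 0.2161
−0.36·log₂(0.36) = 0.5306
−0.10·log₂(0.10) = 0.3322
−0.25·log₂(0.25) = 0.5000
−0.16·log₂(0.16) = 0.4230
−0.08·log₂(0.08) = 0.2915
Sum ≈ 2.2934 → 2.2934 bits.

2.2934 bits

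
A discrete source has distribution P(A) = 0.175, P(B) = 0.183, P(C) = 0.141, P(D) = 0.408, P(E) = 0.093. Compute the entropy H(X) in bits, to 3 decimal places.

2.133 bits

H = −Σ pᵢ log₂ pᵢ.
−0.175·log₂(0.175) = 0.4401
−0.183·log₂(0.183) = 0.4484
−0.141·log₂(0.141) = 0.3985
−0.408·log₂(0.408) = 0.5277
−0.093·log₂(0.093) = 0.3187
Sum ≈ 2.1333 → 2.133 bits.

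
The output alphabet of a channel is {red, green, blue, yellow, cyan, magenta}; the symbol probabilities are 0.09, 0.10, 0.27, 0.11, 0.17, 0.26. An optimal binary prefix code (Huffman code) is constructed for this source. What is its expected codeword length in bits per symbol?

Repeatedly combine the two least-probable nodes; the expected code length is the sum of the merged weights.
merge 9/100 + 1/10 → 19/100
merge 11/100 + 17/100 → 7/25
merge 19/100 + 13/50 → 9/20
merge 27/100 + 7/25 → 11/20
merge 9/20 + 11/20 → 1
L = 19/100 + 7/25 + 9/20 + 11/20 + 1 = 247/100 = 2.47 bits/symbol.

2.47 bits/symbol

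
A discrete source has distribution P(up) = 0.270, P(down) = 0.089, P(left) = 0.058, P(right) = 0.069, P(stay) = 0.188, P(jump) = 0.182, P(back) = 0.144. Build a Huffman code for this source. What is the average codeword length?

2.669 bits/symbol

Repeatedly combine the two least-probable nodes; the expected code length is the sum of the merged weights.
merge 29/500 + 69/1000 → 127/1000
merge 89/1000 + 127/1000 → 27/125
merge 18/125 + 91/500 → 163/500
merge 47/250 + 27/125 → 101/250
merge 27/100 + 163/500 → 149/250
merge 101/250 + 149/250 → 1
L = 127/1000 + 27/125 + 163/500 + 101/250 + 149/250 + 1 = 2669/1000 = 2.669 bits/symbol.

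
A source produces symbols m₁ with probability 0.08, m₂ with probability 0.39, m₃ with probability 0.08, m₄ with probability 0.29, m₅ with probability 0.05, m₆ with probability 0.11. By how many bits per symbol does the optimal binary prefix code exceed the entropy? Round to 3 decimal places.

Entropy H = −Σ p log₂ p ≈ 2.1971 bits.
Huffman merges: 1/20+2/25→13/100; 2/25+11/100→19/100; 13/100+19/100→8/25; 29/100+8/25→61/100; 39/100+61/100→1. L = 9/4 ≈ 2.2500.
L − H = 2.2500 − 2.1971 = 0.053 bits.

0.053 bits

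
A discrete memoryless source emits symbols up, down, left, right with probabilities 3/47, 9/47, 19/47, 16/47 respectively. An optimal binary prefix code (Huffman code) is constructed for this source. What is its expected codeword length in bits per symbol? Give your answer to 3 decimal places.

1.851 bits/symbol

Repeatedly combine the two least-probable nodes; the expected code length is the sum of the merged weights.
merge 3/47 + 9/47 → 12/47
merge 12/47 + 16/47 → 28/47
merge 19/47 + 28/47 → 1
L = 12/47 + 28/47 + 1 = 87/47 ≈ 1.851 bits/symbol.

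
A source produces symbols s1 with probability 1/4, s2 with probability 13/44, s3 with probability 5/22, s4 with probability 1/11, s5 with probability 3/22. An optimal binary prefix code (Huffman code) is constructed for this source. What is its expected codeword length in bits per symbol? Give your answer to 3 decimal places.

2.227 bits/symbol

Repeatedly combine the two least-probable nodes; the expected code length is the sum of the merged weights.
merge 1/11 + 3/22 → 5/22
merge 5/22 + 5/22 → 5/11
merge 1/4 + 13/44 → 6/11
merge 5/11 + 6/11 → 1
L = 5/22 + 5/11 + 6/11 + 1 = 49/22 ≈ 2.227 bits/symbol.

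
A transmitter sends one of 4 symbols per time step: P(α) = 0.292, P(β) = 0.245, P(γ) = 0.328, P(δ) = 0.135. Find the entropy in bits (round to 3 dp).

1.933 bits

H = −Σ pᵢ log₂ pᵢ.
−0.292·log₂(0.292) = 0.5186
−0.245·log₂(0.245) = 0.4971
−0.328·log₂(0.328) = 0.5275
−0.135·log₂(0.135) = 0.3900
Sum ≈ 1.9332 → 1.933 bits.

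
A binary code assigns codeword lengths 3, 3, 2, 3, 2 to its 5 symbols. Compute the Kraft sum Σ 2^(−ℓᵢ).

0.875

With common denominator 2^3 = 8: Σ 2^(−ℓᵢ) = 1/8 + 1/8 + 2/8 + 1/8 + 2/8 = 7/8 = 0.875.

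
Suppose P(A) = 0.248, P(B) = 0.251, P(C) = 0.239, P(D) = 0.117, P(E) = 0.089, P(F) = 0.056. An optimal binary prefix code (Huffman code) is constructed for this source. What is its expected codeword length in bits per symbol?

Repeatedly combine the two least-probable nodes; the expected code length is the sum of the merged weights.
merge 7/125 + 89/1000 → 29/200
merge 117/1000 + 29/200 → 131/500
merge 239/1000 + 31/125 → 487/1000
merge 251/1000 + 131/500 → 513/1000
merge 487/1000 + 513/1000 → 1
L = 29/200 + 131/500 + 487/1000 + 513/1000 + 1 = 2407/1000 = 2.407 bits/symbol.

2.407 bits/symbol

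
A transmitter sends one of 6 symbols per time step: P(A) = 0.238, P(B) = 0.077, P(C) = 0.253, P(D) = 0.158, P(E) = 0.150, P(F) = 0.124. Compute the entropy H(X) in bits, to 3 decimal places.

H = −Σ pᵢ log₂ pᵢ.
−0.238·log₂(0.238) = 0.4929
−0.077·log₂(0.077) = 0.2848
−0.253·log₂(0.253) = 0.5016
−0.158·log₂(0.158) = 0.4206
−0.150·log₂(0.150) = 0.4105
−0.124·log₂(0.124) = 0.3734
Sum ≈ 2.4839 → 2.484 bits.

2.484 bits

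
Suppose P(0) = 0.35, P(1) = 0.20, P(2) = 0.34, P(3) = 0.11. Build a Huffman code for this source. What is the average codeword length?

Repeatedly combine the two least-probable nodes; the expected code length is the sum of the merged weights.
merge 11/100 + 1/5 → 31/100
merge 31/100 + 17/50 → 13/20
merge 7/20 + 13/20 → 1
L = 31/100 + 13/20 + 1 = 49/25 = 1.96 bits/symbol.

1.96 bits/symbol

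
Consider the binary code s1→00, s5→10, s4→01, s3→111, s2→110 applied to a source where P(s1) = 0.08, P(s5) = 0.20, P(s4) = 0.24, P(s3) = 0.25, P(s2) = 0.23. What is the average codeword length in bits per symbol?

2.48 bits/symbol

L̄ = Σ pᵢ·ℓᵢ = 0.08·2 + 0.20·2 + 0.24·2 + 0.25·3 + 0.23·3 = 2.48 bits/symbol.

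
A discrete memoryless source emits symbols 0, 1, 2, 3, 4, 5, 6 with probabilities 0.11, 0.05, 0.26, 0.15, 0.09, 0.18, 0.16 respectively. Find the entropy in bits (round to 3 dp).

2.663 bits

H = −Σ pᵢ log₂ pᵢ.
−0.11·log₂(0.11) = 0.3503
−0.05·log₂(0.05) = 0.2161
−0.26·log₂(0.26) = 0.5053
−0.15·log₂(0.15) = 0.4105
−0.09·log₂(0.09) = 0.3127
−0.18·log₂(0.18) = 0.4453
−0.16·log₂(0.16) = 0.4230
Sum ≈ 2.6632 → 2.663 bits.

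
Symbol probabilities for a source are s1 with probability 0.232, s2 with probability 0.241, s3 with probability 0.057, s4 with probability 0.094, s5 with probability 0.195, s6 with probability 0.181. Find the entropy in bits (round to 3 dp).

H = −Σ pᵢ log₂ pᵢ.
−0.232·log₂(0.232) = 0.4890
−0.241·log₂(0.241) = 0.4947
−0.057·log₂(0.057) = 0.2356
−0.094·log₂(0.094) = 0.3207
−0.195·log₂(0.195) = 0.4599
−0.181·log₂(0.181) = 0.4463
Sum ≈ 2.4462 → 2.446 bits.

2.446 bits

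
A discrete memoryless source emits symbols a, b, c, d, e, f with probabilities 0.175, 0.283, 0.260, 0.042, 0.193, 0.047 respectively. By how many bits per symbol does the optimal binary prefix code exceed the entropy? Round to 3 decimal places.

Entropy H = −Σ p log₂ p ≈ 2.3182 bits.
Huffman merges: 21/500+47/1000→89/1000; 89/1000+7/40→33/125; 193/1000+13/50→453/1000; 33/125+283/1000→547/1000; 453/1000+547/1000→1. L = 2353/1000 ≈ 2.3530.
L − H = 2.3530 − 2.3182 = 0.035 bits.

0.035 bits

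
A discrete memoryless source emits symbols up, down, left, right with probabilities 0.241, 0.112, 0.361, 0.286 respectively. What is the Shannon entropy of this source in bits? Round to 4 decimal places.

H = −Σ pᵢ log₂ pᵢ.
−0.241·log₂(0.241) = 0.4947
−0.112·log₂(0.112) = 0.3537
−0.361·log₂(0.361) = 0.5306
−0.286·log₂(0.286) = 0.5165
Sum ≈ 1.8956 → 1.8956 bits.

1.8956 bits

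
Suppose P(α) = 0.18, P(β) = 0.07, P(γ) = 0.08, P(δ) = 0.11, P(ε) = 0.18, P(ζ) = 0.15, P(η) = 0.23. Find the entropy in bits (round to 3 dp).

2.699 bits

H = −Σ pᵢ log₂ pᵢ.
−0.18·log₂(0.18) = 0.4453
−0.07·log₂(0.07) = 0.2686
−0.08·log₂(0.08) = 0.2915
−0.11·log₂(0.11) = 0.3503
−0.18·log₂(0.18) = 0.4453
−0.15·log₂(0.15) = 0.4105
−0.23·log₂(0.23) = 0.4877
Sum ≈ 2.6992 → 2.699 bits.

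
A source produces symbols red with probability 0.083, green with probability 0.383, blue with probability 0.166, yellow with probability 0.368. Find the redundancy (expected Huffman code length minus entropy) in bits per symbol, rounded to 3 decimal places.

0.077 bits

Entropy H = −Σ p log₂ p ≈ 1.7891 bits.
Huffman merges: 83/1000+83/500→249/1000; 249/1000+46/125→617/1000; 383/1000+617/1000→1. L = 933/500 ≈ 1.8660.
L − H = 1.8660 − 1.7891 = 0.077 bits.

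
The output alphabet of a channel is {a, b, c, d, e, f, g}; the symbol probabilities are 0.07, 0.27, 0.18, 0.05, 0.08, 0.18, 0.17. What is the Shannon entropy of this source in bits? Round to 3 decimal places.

2.611 bits

H = −Σ pᵢ log₂ pᵢ.
−0.07·log₂(0.07) = 0.2686
−0.27·log₂(0.27) = 0.5100
−0.18·log₂(0.18) = 0.4453
−0.05·log₂(0.05) = 0.2161
−0.08·log₂(0.08) = 0.2915
−0.18·log₂(0.18) = 0.4453
−0.17·log₂(0.17) = 0.4346
Sum ≈ 2.6114 → 2.611 bits.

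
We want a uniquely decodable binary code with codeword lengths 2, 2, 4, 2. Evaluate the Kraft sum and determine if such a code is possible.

With common denominator 2^4 = 16: Σ 2^(−ℓᵢ) = 4/16 + 4/16 + 1/16 + 4/16 = 13/16 = 0.8125.
Kraft's inequality requires Σ ≤ 1; here Σ = 0.8125 ≤ 1, so such a prefix code exists.

0.8125; yes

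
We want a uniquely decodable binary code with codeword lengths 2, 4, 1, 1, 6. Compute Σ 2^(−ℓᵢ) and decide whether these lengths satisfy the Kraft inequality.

With common denominator 2^6 = 64: Σ 2^(−ℓᵢ) = 16/64 + 4/64 + 32/64 + 32/64 + 1/64 = 85/64 = 1.328125.
Kraft's inequality requires Σ ≤ 1; here Σ = 1.328125 > 1, so no such prefix code exists.

1.328125; no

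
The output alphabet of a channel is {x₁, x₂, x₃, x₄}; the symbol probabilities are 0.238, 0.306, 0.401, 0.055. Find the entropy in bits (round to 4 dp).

H = −Σ pᵢ log₂ pᵢ.
−0.238·log₂(0.238) = 0.4929
−0.306·log₂(0.306) = 0.5228
−0.401·log₂(0.401) = 0.5286
−0.055·log₂(0.055) = 0.2301
Sum ≈ 1.7745 → 1.7745 bits.

1.7745 bits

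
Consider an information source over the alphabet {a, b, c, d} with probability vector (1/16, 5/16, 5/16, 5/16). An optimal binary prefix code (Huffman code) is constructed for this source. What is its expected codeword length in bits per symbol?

2 bits/symbol

Repeatedly combine the two least-probable nodes; the expected code length is the sum of the merged weights.
merge 1/16 + 5/16 → 3/8
merge 5/16 + 5/16 → 5/8
merge 3/8 + 5/8 → 1
L = 3/8 + 5/8 + 1 = 2 bits/symbol.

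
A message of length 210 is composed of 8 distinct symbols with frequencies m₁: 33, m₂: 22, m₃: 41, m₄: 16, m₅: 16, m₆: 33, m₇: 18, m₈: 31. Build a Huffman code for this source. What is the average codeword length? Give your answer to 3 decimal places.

2.957 bits/symbol

Probabilities are the counts divided by 210.
Repeatedly combine the two least-probable nodes; the expected code length is the sum of the merged weights.
merge 8/105 + 8/105 → 16/105
merge 3/35 + 11/105 → 4/21
merge 31/210 + 16/105 → 3/10
merge 11/70 + 11/70 → 11/35
merge 4/21 + 41/210 → 27/70
merge 3/10 + 11/35 → 43/70
merge 27/70 + 43/70 → 1
L = 16/105 + 4/21 + 3/10 + 11/35 + 27/70 + 43/70 + 1 = 207/70 ≈ 2.957 bits/symbol.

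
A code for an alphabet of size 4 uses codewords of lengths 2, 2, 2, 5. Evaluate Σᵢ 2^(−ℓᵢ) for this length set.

With common denominator 2^5 = 32: Σ 2^(−ℓᵢ) = 8/32 + 8/32 + 8/32 + 1/32 = 25/32 = 0.78125.

0.78125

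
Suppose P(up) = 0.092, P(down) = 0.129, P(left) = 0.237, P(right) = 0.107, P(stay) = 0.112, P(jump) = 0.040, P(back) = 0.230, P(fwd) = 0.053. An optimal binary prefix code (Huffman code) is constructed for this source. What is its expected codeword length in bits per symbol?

Repeatedly combine the two least-probable nodes; the expected code length is the sum of the merged weights.
merge 1/25 + 53/1000 → 93/1000
merge 23/250 + 93/1000 → 37/200
merge 107/1000 + 14/125 → 219/1000
merge 129/1000 + 37/200 → 157/500
merge 219/1000 + 23/100 → 449/1000
merge 237/1000 + 157/500 → 551/1000
merge 449/1000 + 551/1000 → 1
L = 93/1000 + 37/200 + 219/1000 + 157/500 + 449/1000 + 551/1000 + 1 = 2811/1000 = 2.811 bits/symbol.

2.811 bits/symbol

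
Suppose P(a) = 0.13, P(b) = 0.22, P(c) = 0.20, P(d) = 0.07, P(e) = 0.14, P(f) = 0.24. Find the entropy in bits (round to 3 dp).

H = −Σ pᵢ log₂ pᵢ.
−0.13·log₂(0.13) = 0.3826
−0.22·log₂(0.22) = 0.4806
−0.20·log₂(0.20) = 0.4644
−0.07·log₂(0.07) = 0.2686
−0.14·log₂(0.14) = 0.3971
−0.24·log₂(0.24) = 0.4941
Sum ≈ 2.4874 → 2.487 bits.

2.487 bits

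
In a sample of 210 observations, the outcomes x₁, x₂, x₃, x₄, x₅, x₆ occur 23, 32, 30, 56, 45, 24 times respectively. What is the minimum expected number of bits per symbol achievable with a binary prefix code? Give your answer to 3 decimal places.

2.519 bits/symbol

Probabilities are the counts divided by 210.
Repeatedly combine the two least-probable nodes; the expected code length is the sum of the merged weights.
merge 23/210 + 4/35 → 47/210
merge 1/7 + 16/105 → 31/105
merge 3/14 + 47/210 → 46/105
merge 4/15 + 31/105 → 59/105
merge 46/105 + 59/105 → 1
L = 47/210 + 31/105 + 46/105 + 59/105 + 1 = 529/210 ≈ 2.519 bits/symbol.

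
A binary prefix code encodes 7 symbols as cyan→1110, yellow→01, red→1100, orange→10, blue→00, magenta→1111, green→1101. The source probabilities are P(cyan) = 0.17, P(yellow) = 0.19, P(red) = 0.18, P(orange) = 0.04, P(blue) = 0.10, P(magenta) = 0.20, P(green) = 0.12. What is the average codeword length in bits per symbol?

3.34 bits/symbol

L̄ = Σ pᵢ·ℓᵢ = 0.17·4 + 0.19·2 + 0.18·4 + 0.04·2 + 0.10·2 + 0.20·4 + 0.12·4 = 3.34 bits/symbol.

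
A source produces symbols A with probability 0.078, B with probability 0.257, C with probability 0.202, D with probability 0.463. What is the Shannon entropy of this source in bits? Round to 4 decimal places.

1.7713 bits

H = −Σ pᵢ log₂ pᵢ.
−0.078·log₂(0.078) = 0.2871
−0.257·log₂(0.257) = 0.5038
−0.202·log₂(0.202) = 0.4661
−0.463·log₂(0.463) = 0.5144
Sum ≈ 1.7713 → 1.7713 bits.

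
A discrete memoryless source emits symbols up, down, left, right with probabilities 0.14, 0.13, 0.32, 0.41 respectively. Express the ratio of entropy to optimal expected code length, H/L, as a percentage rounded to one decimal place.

Entropy H = −Σ p log₂ p ≈ 1.8332 bits.
Huffman merges: 13/100+7/50→27/100; 27/100+8/25→59/100; 41/100+59/100→1. L = 93/50 ≈ 1.8600.
Efficiency = H/L = 1.8332/1.8600 = 98.6%.

98.6%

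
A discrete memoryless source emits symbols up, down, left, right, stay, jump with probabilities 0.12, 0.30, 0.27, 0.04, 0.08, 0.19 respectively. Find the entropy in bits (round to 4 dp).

H = −Σ pᵢ log₂ pᵢ.
−0.12·log₂(0.12) = 0.3671
−0.30·log₂(0.30) = 0.5211
−0.27·log₂(0.27) = 0.5100
−0.04·log₂(0.04) = 0.1858
−0.08·log₂(0.08) = 0.2915
−0.19·log₂(0.19) = 0.4552
Sum ≈ 2.3307 → 2.3307 bits.

2.3307 bits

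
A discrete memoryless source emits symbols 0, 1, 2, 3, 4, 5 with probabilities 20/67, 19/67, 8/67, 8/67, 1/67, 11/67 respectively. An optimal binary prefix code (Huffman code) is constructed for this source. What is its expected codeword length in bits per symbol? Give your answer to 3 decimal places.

Repeatedly combine the two least-probable nodes; the expected code length is the sum of the merged weights.
merge 1/67 + 8/67 → 9/67
merge 8/67 + 9/67 → 17/67
merge 11/67 + 17/67 → 28/67
merge 19/67 + 20/67 → 39/67
merge 28/67 + 39/67 → 1
L = 9/67 + 17/67 + 28/67 + 39/67 + 1 = 160/67 ≈ 2.388 bits/symbol.

2.388 bits/symbol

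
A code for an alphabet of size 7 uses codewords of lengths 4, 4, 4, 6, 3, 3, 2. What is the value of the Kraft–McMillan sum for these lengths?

0.703125

With common denominator 2^6 = 64: Σ 2^(−ℓᵢ) = 4/64 + 4/64 + 4/64 + 1/64 + 8/64 + 8/64 + 16/64 = 45/64 = 0.703125.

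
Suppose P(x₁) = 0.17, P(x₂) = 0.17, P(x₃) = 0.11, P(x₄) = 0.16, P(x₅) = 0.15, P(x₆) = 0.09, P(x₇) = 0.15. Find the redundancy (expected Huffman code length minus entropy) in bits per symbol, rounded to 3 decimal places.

0.054 bits

Entropy H = −Σ p log₂ p ≈ 2.7762 bits.
Huffman merges: 9/100+11/100→1/5; 3/20+3/20→3/10; 4/25+17/100→33/100; 17/100+1/5→37/100; 3/10+33/100→63/100; 37/100+63/100→1. L = 283/100 ≈ 2.8300.
L − H = 2.8300 − 2.7762 = 0.054 bits.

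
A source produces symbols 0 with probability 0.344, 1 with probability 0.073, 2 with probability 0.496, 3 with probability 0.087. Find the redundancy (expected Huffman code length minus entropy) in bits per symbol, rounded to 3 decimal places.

0.051 bits

Entropy H = −Σ p log₂ p ≈ 1.6135 bits.
Huffman merges: 73/1000+87/1000→4/25; 4/25+43/125→63/125; 62/125+63/125→1. L = 208/125 ≈ 1.6640.
L − H = 1.6640 − 1.6135 = 0.051 bits.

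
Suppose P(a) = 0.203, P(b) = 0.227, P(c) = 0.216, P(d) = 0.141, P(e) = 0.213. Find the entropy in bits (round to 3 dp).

H = −Σ pᵢ log₂ pᵢ.
−0.203·log₂(0.203) = 0.4670
−0.227·log₂(0.227) = 0.4856
−0.216·log₂(0.216) = 0.4776
−0.141·log₂(0.141) = 0.3985
−0.213·log₂(0.213) = 0.4752
Sum ≈ 2.3039 → 2.304 bits.

2.304 bits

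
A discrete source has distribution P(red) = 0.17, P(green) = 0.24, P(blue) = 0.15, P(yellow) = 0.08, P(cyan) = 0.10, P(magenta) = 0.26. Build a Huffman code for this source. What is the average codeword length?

2.5 bits/symbol

Repeatedly combine the two least-probable nodes; the expected code length is the sum of the merged weights.
merge 2/25 + 1/10 → 9/50
merge 3/20 + 17/100 → 8/25
merge 9/50 + 6/25 → 21/50
merge 13/50 + 8/25 → 29/50
merge 21/50 + 29/50 → 1
L = 9/50 + 8/25 + 21/50 + 29/50 + 1 = 5/2 = 2.5 bits/symbol.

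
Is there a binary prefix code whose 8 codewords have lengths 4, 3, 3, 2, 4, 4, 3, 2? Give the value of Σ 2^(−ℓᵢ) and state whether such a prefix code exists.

With common denominator 2^4 = 16: Σ 2^(−ℓᵢ) = 1/16 + 2/16 + 2/16 + 4/16 + 1/16 + 1/16 + 2/16 + 4/16 = 17/16 = 1.0625.
Kraft's inequality requires Σ ≤ 1; here Σ = 1.0625 > 1, so no such prefix code exists.

1.0625; no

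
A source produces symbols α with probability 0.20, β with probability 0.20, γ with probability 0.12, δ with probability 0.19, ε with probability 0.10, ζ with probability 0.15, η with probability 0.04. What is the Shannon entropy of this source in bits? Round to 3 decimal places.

H = −Σ pᵢ log₂ pᵢ.
−0.20·log₂(0.20) = 0.4644
−0.20·log₂(0.20) = 0.4644
−0.12·log₂(0.12) = 0.3671
−0.19·log₂(0.19) = 0.4552
−0.10·log₂(0.10) = 0.3322
−0.15·log₂(0.15) = 0.4105
−0.04·log₂(0.04) = 0.1858
Sum ≈ 2.6796 → 2.680 bits.

2.680 bits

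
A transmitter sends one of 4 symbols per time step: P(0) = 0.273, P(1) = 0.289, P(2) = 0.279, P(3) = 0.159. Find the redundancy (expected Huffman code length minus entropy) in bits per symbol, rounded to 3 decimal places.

Entropy H = −Σ p log₂ p ≈ 1.9645 bits.
Huffman merges: 159/1000+273/1000→54/125; 279/1000+289/1000→71/125; 54/125+71/125→1. L = 2 ≈ 2.0000.
L − H = 2.0000 − 1.9645 = 0.035 bits.

0.035 bits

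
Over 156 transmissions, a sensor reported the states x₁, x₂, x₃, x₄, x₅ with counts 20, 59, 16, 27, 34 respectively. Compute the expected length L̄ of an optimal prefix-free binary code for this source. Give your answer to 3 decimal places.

Probabilities are the counts divided by 156.
Repeatedly combine the two least-probable nodes; the expected code length is the sum of the merged weights.
merge 4/39 + 5/39 → 3/13
merge 9/52 + 17/78 → 61/156
merge 3/13 + 59/156 → 95/156
merge 61/156 + 95/156 → 1
L = 3/13 + 61/156 + 95/156 + 1 = 29/13 ≈ 2.231 bits/symbol.

2.231 bits/symbol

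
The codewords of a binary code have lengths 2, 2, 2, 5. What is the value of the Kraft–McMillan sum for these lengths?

0.78125

With common denominator 2^5 = 32: Σ 2^(−ℓᵢ) = 8/32 + 8/32 + 8/32 + 1/32 = 25/32 = 0.78125.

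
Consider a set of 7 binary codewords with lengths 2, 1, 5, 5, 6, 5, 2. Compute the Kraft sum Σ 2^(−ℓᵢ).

1.109375

With common denominator 2^6 = 64: Σ 2^(−ℓᵢ) = 16/64 + 32/64 + 2/64 + 2/64 + 1/64 + 2/64 + 16/64 = 71/64 = 1.109375.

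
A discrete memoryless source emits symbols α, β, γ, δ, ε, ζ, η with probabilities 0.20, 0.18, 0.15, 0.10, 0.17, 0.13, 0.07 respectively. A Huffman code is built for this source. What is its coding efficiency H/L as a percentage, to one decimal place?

Entropy H = −Σ p log₂ p ≈ 2.7382 bits.
Huffman merges: 7/100+1/10→17/100; 13/100+3/20→7/25; 17/100+17/100→17/50; 9/50+1/5→19/50; 7/25+17/50→31/50; 19/50+31/50→1. L = 279/100 ≈ 2.7900.
Efficiency = H/L = 2.7382/2.7900 = 98.1%.

98.1%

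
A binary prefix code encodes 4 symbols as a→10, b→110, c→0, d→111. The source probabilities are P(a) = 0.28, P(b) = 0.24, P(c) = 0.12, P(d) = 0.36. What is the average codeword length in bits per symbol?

2.48 bits/symbol

L̄ = Σ pᵢ·ℓᵢ = 0.28·2 + 0.24·3 + 0.12·1 + 0.36·3 = 2.48 bits/symbol.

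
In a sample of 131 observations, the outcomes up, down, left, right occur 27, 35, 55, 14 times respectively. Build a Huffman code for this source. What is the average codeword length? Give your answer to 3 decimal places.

1.893 bits/symbol

Probabilities are the counts divided by 131.
Repeatedly combine the two least-probable nodes; the expected code length is the sum of the merged weights.
merge 14/131 + 27/131 → 41/131
merge 35/131 + 41/131 → 76/131
merge 55/131 + 76/131 → 1
L = 41/131 + 76/131 + 1 = 248/131 ≈ 1.893 bits/symbol.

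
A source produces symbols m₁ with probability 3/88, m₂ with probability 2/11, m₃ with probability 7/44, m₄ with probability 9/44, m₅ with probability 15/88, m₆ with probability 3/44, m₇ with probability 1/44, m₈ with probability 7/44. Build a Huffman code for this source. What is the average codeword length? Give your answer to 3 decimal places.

2.795 bits/symbol

Repeatedly combine the two least-probable nodes; the expected code length is the sum of the merged weights.
merge 1/44 + 3/88 → 5/88
merge 5/88 + 3/44 → 1/8
merge 1/8 + 7/44 → 25/88
merge 7/44 + 15/88 → 29/88
merge 2/11 + 9/44 → 17/44
merge 25/88 + 29/88 → 27/44
merge 17/44 + 27/44 → 1
L = 5/88 + 1/8 + 25/88 + 29/88 + 17/44 + 27/44 + 1 = 123/44 ≈ 2.795 bits/symbol.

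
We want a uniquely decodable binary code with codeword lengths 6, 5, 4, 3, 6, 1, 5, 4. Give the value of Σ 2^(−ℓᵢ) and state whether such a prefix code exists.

With common denominator 2^6 = 64: Σ 2^(−ℓᵢ) = 1/64 + 2/64 + 4/64 + 8/64 + 1/64 + 32/64 + 2/64 + 4/64 = 54/64 = 0.84375.
Kraft's inequality requires Σ ≤ 1; here Σ = 0.84375 ≤ 1, so such a prefix code exists.

0.84375; yes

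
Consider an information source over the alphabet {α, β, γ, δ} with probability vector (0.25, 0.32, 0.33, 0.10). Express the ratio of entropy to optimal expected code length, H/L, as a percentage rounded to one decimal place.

94.3%

Entropy H = −Σ p log₂ p ≈ 1.8860 bits.
Huffman merges: 1/10+1/4→7/20; 8/25+33/100→13/20; 7/20+13/20→1. L = 2 ≈ 2.0000.
Efficiency = H/L = 1.8860/2.0000 = 94.3%.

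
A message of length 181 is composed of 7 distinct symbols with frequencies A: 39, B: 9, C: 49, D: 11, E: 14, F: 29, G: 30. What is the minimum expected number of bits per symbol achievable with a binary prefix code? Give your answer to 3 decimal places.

Probabilities are the counts divided by 181.
Repeatedly combine the two least-probable nodes; the expected code length is the sum of the merged weights.
merge 9/181 + 11/181 → 20/181
merge 14/181 + 20/181 → 34/181
merge 29/181 + 30/181 → 59/181
merge 34/181 + 39/181 → 73/181
merge 49/181 + 59/181 → 108/181
merge 73/181 + 108/181 → 1
L = 20/181 + 34/181 + 59/181 + 73/181 + 108/181 + 1 = 475/181 ≈ 2.624 bits/symbol.

2.624 bits/symbol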